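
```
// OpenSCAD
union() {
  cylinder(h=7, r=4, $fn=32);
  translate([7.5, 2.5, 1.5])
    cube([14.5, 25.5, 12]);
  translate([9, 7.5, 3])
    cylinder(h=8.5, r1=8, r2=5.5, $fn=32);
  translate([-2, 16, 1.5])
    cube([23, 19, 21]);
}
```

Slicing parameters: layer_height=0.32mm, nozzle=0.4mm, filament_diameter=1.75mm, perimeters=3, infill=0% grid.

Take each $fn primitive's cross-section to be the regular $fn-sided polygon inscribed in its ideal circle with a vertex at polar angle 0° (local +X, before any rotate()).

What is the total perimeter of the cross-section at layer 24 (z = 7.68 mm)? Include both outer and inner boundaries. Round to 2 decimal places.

At z = 7.68 mm: the cylinder is not intersected at this z (z outside [0, 7]); the cube at (7.5, 2.5) (footprint 14.5×25.5) is included at this height (perimeter 80.00 mm); the cone at (9, 7.5) contributes a regular 32-gon of circumradius 6.624 (interpolated between r1=8 and r2=5.5 at t=0.551) (perimeter = 2·32·6.624·sin(180°/32) = 41.55 mm); the 23×19 cube at (-2, 16) contributes its full rectangle (perimeter 84.00 mm); Taking the union: the regions partially overlap (shared area 243.06 mm²), so the edge portions inside another operand are dropped and the merged outline is re-measured after clipping — boundary = 119.72 mm. Overall, the cross-section is a single solid region. Total boundary length (outer) = 119.72 mm.

119.72 mm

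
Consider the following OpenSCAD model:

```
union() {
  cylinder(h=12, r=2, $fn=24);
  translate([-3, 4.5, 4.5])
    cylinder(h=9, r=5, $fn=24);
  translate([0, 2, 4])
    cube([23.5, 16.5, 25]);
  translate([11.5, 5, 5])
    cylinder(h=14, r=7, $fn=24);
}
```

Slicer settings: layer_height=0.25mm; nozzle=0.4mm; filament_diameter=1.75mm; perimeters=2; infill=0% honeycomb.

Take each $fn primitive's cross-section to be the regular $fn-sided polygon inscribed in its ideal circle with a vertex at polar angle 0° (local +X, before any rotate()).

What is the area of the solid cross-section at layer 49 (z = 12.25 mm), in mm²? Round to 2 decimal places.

491.23 mm²

At z = 12.25 mm: the cylinder is absent (z outside [0, 12]); the cylinder at (-3, 4.5): section is a regular 24-gon, circumradius r=5 (area = (24/2)·5.000²·sin(360°/24) = 77.65 mm²); the 23.5×16.5 cube at (0, 2) contributes its full rectangle (area 387.75 mm²); the cylinder at (11.5, 5): section is a regular 24-gon, circumradius r=7 (area = (24/2)·7.000²·sin(360°/24) = 152.19 mm²); Taking the union: the regions partially overlap — summed areas 617.58 mm² minus the doubly-counted overlap 126.35 mm² gives 491.23 mm² — area = 491.23 mm². Overall, the cross-section is a single solid region. Net area = 491.23 mm².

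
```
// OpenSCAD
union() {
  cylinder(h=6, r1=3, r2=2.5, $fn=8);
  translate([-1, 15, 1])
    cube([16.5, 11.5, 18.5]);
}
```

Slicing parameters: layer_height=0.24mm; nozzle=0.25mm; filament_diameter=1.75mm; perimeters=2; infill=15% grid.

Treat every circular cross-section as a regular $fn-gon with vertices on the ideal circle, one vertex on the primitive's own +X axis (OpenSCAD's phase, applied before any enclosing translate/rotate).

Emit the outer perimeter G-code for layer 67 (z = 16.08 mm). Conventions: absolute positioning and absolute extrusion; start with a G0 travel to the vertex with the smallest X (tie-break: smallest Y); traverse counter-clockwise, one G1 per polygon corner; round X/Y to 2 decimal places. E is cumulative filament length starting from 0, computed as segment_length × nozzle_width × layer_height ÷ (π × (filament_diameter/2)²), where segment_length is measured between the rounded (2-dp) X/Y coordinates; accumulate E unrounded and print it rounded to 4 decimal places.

At z = 16.08 mm: the cone is not intersected at this z (z outside [0, 6]); the 16.5×11.5 cube at (-1, 15) contributes its full rectangle; Combining (union): only the 16.5×11.5 cube at (-1, 15) is present, so the union is just that shape — 1 connected region. The outline is a single polygon with 4 vertices. Extrusion per mm of travel: 0.25 × 0.24 / (π × 0.875²) = 0.024945. Accumulating E over each segment gives final E = 1.3969.

G0 X-1.00 Y15.00 Z16.08
G1 X15.50 Y15.00 E0.4116
G1 X15.50 Y26.50 E0.6985
G1 X-1.00 Y26.50 E1.1101
G1 X-1.00 Y15.00 E1.3969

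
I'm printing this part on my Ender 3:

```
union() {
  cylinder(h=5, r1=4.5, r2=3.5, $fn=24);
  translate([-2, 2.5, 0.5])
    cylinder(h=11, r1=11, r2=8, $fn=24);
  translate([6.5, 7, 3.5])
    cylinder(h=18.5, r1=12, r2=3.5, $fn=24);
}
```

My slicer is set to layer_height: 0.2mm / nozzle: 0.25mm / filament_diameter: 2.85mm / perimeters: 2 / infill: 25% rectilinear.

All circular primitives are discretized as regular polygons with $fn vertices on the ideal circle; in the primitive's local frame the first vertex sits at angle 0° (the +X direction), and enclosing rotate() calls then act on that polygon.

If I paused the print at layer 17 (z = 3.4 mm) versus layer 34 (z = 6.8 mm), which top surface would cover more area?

Layer 17 (z = 3.4): the cone: at t=0.680 of its height the radius interpolates to r₁+(r₂−r₁)t = 3.820, giving a regular 24-gon of that circumradius (area = (24/2)·3.820²·sin(360°/24) = 45.32 mm²); the cone at (-2, 2.5) (r1=11→r2=8) has section circumradius 10.209 here — a regular 24-gon (area = (24/2)·10.209²·sin(360°/24) = 323.71 mm²); the cone at (6.5, 7) is not intersected at this z (z outside [3.5, 22]); Merging all regions: the cone lies entirely inside the cone at (-2, 2.5), so the union is just the cone at (-2, 2.5) — area = 323.71 mm². So its area = 323.71 mm². Layer 34 (z = 6.8): the cone is absent (z outside [0, 5]); the cone at (-2, 2.5) (r1=11→r2=8) has section circumradius 9.282 here — a regular 24-gon (area = (24/2)·9.282²·sin(360°/24) = 267.57 mm²); the cone at (6.5, 7) (r1=12→r2=3.5) has section circumradius 10.484 here — a regular 24-gon (area = (24/2)·10.484²·sin(360°/24) = 341.36 mm²); Merging all regions: the regions partially overlap — summed areas 608.93 mm² minus the doubly-counted overlap 121.64 mm² gives 487.29 mm² — area = 487.29 mm². So its area = 487.29 mm². Layer 34 is larger (487.29 vs 323.71 mm²).

layer 34 (z = 6.8 mm)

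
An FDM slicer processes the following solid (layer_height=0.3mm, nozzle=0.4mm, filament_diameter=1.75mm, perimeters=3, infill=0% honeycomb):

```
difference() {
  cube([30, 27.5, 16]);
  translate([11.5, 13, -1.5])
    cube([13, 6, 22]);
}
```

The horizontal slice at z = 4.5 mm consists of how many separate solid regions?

At z = 4.5 mm: the cube is present — its section is the full 30×27.5 rectangle; the 13×6 cube at (11.5, 13) contributes its full rectangle; Subtracting the remaining from the first: starting from the 30×27.5 cube, the 13×6 cube at (11.5, 13) lies wholly inside it (removes its full 78.00 mm² and its 38.00 mm outline becomes a hole wall) — 1 connected region with 1 hole. The result has 1 disconnected region.

1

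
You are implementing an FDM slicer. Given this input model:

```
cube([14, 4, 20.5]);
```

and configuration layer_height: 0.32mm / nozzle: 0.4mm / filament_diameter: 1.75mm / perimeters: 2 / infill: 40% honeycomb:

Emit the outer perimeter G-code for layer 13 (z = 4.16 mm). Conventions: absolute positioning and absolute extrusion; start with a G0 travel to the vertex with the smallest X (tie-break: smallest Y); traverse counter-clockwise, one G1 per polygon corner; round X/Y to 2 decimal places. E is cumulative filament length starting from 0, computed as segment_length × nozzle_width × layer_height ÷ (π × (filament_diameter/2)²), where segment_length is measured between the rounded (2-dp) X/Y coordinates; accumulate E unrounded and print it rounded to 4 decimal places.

G0 X0.00 Y0.00 Z4.16
G1 X14.00 Y0.00 E0.7450
G1 X14.00 Y4.00 E0.9579
G1 X0.00 Y4.00 E1.7029
G1 X0.00 Y0.00 E1.9158

At z = 4.16 mm: the cube (footprint 14×4) is included at this height. The outline is a single polygon with 4 vertices. Extrusion per mm of travel: 0.4 × 0.32 / (π × 0.875²) = 0.053216. Accumulating E over each segment gives final E = 1.9158.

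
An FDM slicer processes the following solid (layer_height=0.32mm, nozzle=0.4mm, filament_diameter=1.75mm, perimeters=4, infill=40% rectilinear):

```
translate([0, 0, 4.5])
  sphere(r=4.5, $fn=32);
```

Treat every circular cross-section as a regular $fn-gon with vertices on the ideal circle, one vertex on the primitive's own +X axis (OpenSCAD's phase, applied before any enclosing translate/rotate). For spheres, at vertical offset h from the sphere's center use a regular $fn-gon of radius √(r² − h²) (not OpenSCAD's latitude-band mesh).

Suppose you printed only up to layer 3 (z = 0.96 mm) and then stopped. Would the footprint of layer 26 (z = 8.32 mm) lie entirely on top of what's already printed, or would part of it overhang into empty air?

Compare the two slices. At z = 0.96: the r=4.5 sphere contributes a regular 32-gon of circumradius √(4.5²−3.54²) = 2.778 (area = (32/2)·2.778²·sin(360°/32) = 24.09 mm²). At z = 8.32: the r=4.5 sphere slices to a regular 32-gon of circumradius 2.379 (√(r²−h²) with h=3.82 from center) (area = (32/2)·2.379²·sin(360°/32) = 17.66 mm²). Checking containment: the cross-section at z = 8.32 is a subset of the cross-section at z = 0.96.

entirely on top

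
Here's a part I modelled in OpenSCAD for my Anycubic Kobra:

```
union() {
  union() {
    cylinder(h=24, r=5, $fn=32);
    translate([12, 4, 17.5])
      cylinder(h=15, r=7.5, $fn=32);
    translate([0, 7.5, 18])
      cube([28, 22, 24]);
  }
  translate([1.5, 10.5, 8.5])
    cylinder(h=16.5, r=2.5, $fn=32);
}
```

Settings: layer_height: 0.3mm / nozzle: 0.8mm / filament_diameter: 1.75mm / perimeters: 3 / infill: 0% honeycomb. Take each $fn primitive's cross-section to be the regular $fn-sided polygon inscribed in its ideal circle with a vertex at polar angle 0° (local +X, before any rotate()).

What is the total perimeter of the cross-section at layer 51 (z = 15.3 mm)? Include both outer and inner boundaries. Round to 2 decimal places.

47.05 mm

At z = 15.3 mm: the r=5 cylinder gives a regular 32-gon of circumradius 5 (constant along its height) (perimeter = 2·32·5.000·sin(180°/32) = 31.37 mm); the cylinder at (12, 4) is not intersected at this z (z outside [17.5, 32.5]); the cube at (0, 7.5) does not reach this height (z outside [18, 42]); Taking the union: only the r=5 cylinder is present, so the union is just that shape — boundary = 31.37 mm; the r=2.5 cylinder at (1.5, 10.5) contributes a regular 32-gon of circumradius 2.5 (perimeter = 2·32·2.500·sin(180°/32) = 15.68 mm); Combining (union): the 2 present regions are separate (no shared area or edge), so areas and boundary lengths simply add and each stays a separate island — boundary = 47.05 mm. Overall, the cross-section has 2 separate islands. Total boundary length (outer) = 47.05 mm.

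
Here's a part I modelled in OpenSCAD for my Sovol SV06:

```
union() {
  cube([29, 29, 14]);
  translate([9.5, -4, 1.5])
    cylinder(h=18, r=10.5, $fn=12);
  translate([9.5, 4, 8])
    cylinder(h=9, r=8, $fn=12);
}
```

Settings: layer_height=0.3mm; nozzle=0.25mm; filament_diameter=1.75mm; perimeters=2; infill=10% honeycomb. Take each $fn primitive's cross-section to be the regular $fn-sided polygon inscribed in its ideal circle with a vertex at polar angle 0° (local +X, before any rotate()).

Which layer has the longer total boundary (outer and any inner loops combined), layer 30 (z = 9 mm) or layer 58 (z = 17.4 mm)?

layer 30 (z = 9 mm)

Layer 30 (z = 9): the cube (footprint 29×29) is included at this height (perimeter 116.00 mm); the r=10.5 cylinder at (9.5, -4) contributes a regular 12-gon of circumradius 10.5 (perimeter = 2·12·10.500·sin(180°/12) = 65.22 mm); the cylinder at (9.5, 4): section is a regular 12-gon, circumradius r=8 (perimeter = 2·12·8.000·sin(180°/12) = 49.69 mm); Merging all regions: the regions partially overlap (shared area 277.66 mm²), so the edge portions inside another operand are dropped and the merged outline is re-measured after clipping — boundary = 138.04 mm. So its perimeter = 138.04 mm. Layer 58 (z = 17.4): the cube is absent (z outside [0, 14]); the r=10.5 cylinder at (9.5, -4) gives a regular 12-gon of circumradius 10.5 (constant along its height) (perimeter = 2·12·10.500·sin(180°/12) = 65.22 mm); the cylinder at (9.5, 4) is absent (z outside [8, 17]); Merging all regions: only the r=10.5 cylinder at (9.5, -4) is present, so the union is just that shape — boundary = 65.22 mm. So its perimeter = 65.22 mm. Layer 30 is larger (138.04 vs 65.22 mm).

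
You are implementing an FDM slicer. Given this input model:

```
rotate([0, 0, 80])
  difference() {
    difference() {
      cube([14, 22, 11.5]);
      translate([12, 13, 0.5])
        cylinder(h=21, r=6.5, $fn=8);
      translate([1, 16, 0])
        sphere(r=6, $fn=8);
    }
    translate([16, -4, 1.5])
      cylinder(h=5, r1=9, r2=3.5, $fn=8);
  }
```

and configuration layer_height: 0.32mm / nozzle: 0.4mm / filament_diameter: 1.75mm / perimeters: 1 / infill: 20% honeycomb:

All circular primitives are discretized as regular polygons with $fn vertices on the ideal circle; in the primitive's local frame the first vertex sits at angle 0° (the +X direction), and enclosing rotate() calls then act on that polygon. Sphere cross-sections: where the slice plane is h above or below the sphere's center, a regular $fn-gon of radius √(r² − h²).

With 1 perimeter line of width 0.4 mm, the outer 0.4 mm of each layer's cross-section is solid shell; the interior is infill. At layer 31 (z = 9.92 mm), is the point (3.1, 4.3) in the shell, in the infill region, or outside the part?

outside

At z = 9.92 mm: the 14×22 cube contributes its full rectangle; the r=6.5 cylinder at (12, 13) gives a regular 8-gon of circumradius 6.5 (constant along its height); the sphere at (1, 16) is not intersected at this z (|z−center|=9.920 > r=6); Taking the first minus the rest: starting from the 14×22 cube, the r=6.5 cylinder at (12, 13) partially overlaps it — only the 84.09 mm² overlap (of its 119.50 mm²) is removed, clipping the outline — 1 connected region; the cone at (16, -4) does not reach this height (z outside [1.5, 6.5]); After the difference (first − rest): none of the subtracted shapes is present at this height, so that combined region is unchanged — 1 connected region; (whole slice rotated 80° about Z — lengths, areas and connectivity unchanged). Overall, the cross-section is a single solid region. Undo the 80° rotation: the query point maps to (4.773, -2.306) in the un-rotated model frame. The nearest boundary edge runs (14.00, 0.00)→(0.00, 0.00); distance from the point to it = 2.31 mm. The point is not inside any of the regions above, so it lies outside the cross-section (2.31 mm from the nearest boundary).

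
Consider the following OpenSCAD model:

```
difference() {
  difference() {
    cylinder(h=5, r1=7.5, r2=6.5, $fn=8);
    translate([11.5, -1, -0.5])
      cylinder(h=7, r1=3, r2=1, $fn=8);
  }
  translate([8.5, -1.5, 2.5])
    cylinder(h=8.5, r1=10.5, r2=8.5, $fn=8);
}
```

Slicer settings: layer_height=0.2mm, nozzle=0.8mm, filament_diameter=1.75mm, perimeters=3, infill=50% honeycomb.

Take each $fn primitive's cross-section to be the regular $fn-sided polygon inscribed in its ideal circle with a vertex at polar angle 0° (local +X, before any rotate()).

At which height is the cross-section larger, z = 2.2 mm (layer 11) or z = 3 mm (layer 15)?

Layer 11 (z = 2.2): the cone: at t=0.440 of its height the radius interpolates to r₁+(r₂−r₁)t = 7.060, giving a regular 8-gon of that circumradius (area = (8/2)·7.060²·sin(360°/8) = 140.98 mm²); the cone at (11.5, -1): at t=0.386 of its height the radius interpolates to r₁+(r₂−r₁)t = 2.229, giving a regular 8-gon of that circumradius (area = (8/2)·2.229²·sin(360°/8) = 14.05 mm²); Subtracting the remaining from the first: starting from the cone (140.98 mm²), the cone at (11.5, -1) misses the remaining region (no effect) — area = 140.98 mm²; the cone at (8.5, -1.5) is not intersected at this z (z outside [2.5, 11]); Subtracting the remaining from the first: none of the subtracted shapes is present at this height, so the result so far is unchanged — area = 140.98 mm². So its area = 140.98 mm². Layer 15 (z = 3): the cone contributes a regular 8-gon of circumradius 6.900 (interpolated between r1=7.5 and r2=6.5 at t=0.600) (area = (8/2)·6.900²·sin(360°/8) = 134.66 mm²); the cone at (11.5, -1): at t=0.500 of its height the radius interpolates to r₁+(r₂−r₁)t = 2.000, giving a regular 8-gon of that circumradius (area = (8/2)·2.000²·sin(360°/8) = 11.31 mm²); Taking the first minus the rest: starting from the cone (134.66 mm²), the cone at (11.5, -1) misses the remaining region (no effect) — area = 134.66 mm²; the cone at (8.5, -1.5) contributes a regular 8-gon of circumradius 10.382 (interpolated between r1=10.5 and r2=8.5 at t=0.059) (area = (8/2)·10.382²·sin(360°/8) = 304.89 mm²); Taking the first minus the rest: starting from that combined region (134.66 mm²), the cone at (8.5, -1.5) partially overlaps it — only the 72.98 mm² overlap (of its 304.89 mm²) is removed, clipping the outline — area = 61.68 mm². So its area = 61.68 mm². Layer 11 is larger (140.98 vs 61.68 mm²).

layer 11 (z = 2.2 mm)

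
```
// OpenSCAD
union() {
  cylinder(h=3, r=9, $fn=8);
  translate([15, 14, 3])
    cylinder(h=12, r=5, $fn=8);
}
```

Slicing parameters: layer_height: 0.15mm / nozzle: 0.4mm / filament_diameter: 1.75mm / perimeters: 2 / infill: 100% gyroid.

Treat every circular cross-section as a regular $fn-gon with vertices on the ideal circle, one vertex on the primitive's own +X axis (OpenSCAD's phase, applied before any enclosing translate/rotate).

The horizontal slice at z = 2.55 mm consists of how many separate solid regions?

At z = 2.55 mm: the r=9 cylinder contributes a regular 8-gon of circumradius 9; the cylinder at (15, 14) does not reach this height (z outside [3, 15]); Merging all regions: only the r=9 cylinder is present, so the union is just that shape — 1 connected region. The result has 1 disconnected region.

1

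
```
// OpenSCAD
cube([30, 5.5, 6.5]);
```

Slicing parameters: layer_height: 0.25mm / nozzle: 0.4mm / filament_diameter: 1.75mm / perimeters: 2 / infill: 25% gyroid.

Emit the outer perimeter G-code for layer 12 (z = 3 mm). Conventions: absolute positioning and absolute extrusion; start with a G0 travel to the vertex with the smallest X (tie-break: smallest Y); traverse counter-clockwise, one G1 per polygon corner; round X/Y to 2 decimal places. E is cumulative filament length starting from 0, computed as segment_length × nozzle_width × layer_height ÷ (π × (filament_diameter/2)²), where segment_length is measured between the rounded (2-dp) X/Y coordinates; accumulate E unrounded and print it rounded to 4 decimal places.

G0 X0.00 Y0.00 Z3.00
G1 X30.00 Y0.00 E1.2473
G1 X30.00 Y5.50 E1.4759
G1 X0.00 Y5.50 E2.7232
G1 X0.00 Y0.00 E2.9518

At z = 3 mm: the cube (footprint 30×5.5) is included at this height. The outline is a single polygon with 4 vertices. Extrusion per mm of travel: 0.4 × 0.25 / (π × 0.875²) = 0.041575. Accumulating E over each segment gives final E = 2.9518.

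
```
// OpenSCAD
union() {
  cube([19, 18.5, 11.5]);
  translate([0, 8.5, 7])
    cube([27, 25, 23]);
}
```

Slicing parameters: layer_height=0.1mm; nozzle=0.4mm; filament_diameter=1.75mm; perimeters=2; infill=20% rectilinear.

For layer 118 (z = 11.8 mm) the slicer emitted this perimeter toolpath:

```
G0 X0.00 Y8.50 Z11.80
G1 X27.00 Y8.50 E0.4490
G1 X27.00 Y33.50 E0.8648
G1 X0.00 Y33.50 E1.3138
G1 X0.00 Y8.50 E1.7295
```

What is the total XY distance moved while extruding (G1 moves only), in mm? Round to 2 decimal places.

Sum the Euclidean lengths of each G1 segment: total = 104.00 mm.

104.00 mm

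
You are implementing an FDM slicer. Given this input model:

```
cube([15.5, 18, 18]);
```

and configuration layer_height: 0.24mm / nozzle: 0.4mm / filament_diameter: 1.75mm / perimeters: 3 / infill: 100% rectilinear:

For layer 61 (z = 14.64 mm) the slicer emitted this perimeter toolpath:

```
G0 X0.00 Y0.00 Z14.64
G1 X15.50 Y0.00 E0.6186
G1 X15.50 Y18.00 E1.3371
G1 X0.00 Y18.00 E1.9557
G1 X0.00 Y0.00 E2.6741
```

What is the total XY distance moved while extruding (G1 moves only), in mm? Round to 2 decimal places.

Sum the Euclidean lengths of each G1 segment: total = 67.00 mm.

67.00 mm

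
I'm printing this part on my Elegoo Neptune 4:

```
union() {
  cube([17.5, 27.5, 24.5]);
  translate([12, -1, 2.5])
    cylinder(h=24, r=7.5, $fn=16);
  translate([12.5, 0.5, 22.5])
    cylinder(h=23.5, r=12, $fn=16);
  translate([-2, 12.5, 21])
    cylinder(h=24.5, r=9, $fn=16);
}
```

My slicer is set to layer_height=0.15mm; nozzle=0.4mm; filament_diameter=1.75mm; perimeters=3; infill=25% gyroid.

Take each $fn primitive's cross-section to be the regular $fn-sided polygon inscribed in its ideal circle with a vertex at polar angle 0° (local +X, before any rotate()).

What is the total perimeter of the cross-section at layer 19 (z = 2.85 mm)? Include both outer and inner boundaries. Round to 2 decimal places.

At z = 2.85 mm: the cube is present — its section is the full 17.5×27.5 rectangle (perimeter 90.00 mm); the cylinder at (12, -1): section is a regular 16-gon, circumradius r=7.5 (perimeter = 2·16·7.500·sin(180°/16) = 46.82 mm); the cylinder at (12.5, 0.5) is not intersected at this z (z outside [22.5, 46]); the cylinder at (-2, 12.5) is absent (z outside [21, 45.5]); Combining (union): the regions partially overlap (shared area 66.75 mm²), so the edge portions inside another operand are dropped and the merged outline is re-measured after clipping — boundary = 103.12 mm. Overall, the cross-section is a single solid region. Total boundary length (outer) = 103.12 mm.

103.12 mm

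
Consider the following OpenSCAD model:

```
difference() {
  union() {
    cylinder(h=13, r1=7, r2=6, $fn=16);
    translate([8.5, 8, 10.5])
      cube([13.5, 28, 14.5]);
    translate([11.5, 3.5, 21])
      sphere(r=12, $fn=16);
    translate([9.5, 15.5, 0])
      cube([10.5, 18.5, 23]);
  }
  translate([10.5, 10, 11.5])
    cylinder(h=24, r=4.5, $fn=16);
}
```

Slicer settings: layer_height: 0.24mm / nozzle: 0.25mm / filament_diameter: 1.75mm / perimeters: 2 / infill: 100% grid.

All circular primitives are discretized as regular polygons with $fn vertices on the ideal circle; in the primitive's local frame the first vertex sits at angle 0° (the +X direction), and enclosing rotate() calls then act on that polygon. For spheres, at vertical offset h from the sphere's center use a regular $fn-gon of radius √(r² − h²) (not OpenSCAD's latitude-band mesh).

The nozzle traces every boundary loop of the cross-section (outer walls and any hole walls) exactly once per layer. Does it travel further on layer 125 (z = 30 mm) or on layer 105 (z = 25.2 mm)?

Layer 125 (z = 30): the cone is not intersected at this z (z outside [0, 13]); the cube at (8.5, 8) does not reach this height (z outside [10.5, 25]); the sphere at (11.5, 3.5): section is a regular 16-gon, circumradius = √(r²−h²) = √(12²−9²) = 7.937 (perimeter = 2·16·7.937·sin(180°/16) = 49.55 mm); the cube at (9.5, 15.5) is absent (z outside [0, 23]); Taking the union: only the r=12 sphere at (11.5, 3.5) is present, so the union is just that shape — boundary = 49.55 mm; the r=4.5 cylinder at (10.5, 10) gives a regular 16-gon of circumradius 4.5 (constant along its height) (perimeter = 2·16·4.500·sin(180°/16) = 28.09 mm); Taking the first minus the rest: starting from the result so far, the r=4.5 cylinder at (10.5, 10) partially overlaps it — only the 38.26 mm² overlap (of its 61.99 mm²) is removed, clipping the outline — boundary = 54.09 mm. So its perimeter = 54.09 mm. Layer 105 (z = 25.2): the cone is absent (z outside [0, 13]); the cube at (8.5, 8) is not intersected at this z (z outside [10.5, 25]); the r=12 sphere at (11.5, 3.5) slices to a regular 16-gon of circumradius 11.241 (√(r²−h²) with h=4.2 from center) (perimeter = 2·16·11.241·sin(180°/16) = 70.18 mm); the cube at (9.5, 15.5) does not reach this height (z outside [0, 23]); Merging all regions: only the r=12 sphere at (11.5, 3.5) is present, so the union is just that shape — boundary = 70.18 mm; the r=4.5 cylinder at (10.5, 10) gives a regular 16-gon of circumradius 4.5 (constant along its height) (perimeter = 2·16·4.500·sin(180°/16) = 28.09 mm); Taking the first minus the rest: starting from that combined region, the r=4.5 cylinder at (10.5, 10) lies wholly inside it (removes its full 61.99 mm² and its 28.09 mm outline becomes a hole wall) — boundary (outer + 1 inner loop) = 98.27 mm. So its perimeter = 98.27 mm. Layer 105 is larger (98.27 vs 54.09 mm).

layer 105 (z = 25.2 mm)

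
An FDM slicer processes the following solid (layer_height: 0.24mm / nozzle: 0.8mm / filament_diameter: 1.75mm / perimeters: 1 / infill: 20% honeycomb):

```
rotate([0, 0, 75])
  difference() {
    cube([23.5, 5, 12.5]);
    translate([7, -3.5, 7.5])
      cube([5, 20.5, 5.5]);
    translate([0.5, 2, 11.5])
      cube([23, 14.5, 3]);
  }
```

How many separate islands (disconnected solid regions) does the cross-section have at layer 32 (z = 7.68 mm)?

2

At z = 7.68 mm: the cube is present — its section is the full 23.5×5 rectangle; the cube at (7, -3.5) is present — its section is the full 5×20.5 rectangle; the cube at (0.5, 2) does not reach this height (z outside [11.5, 14.5]); After the difference (first − rest): starting from the 23.5×5 cube, the 5×20.5 cube at (7, -3.5) partially overlaps it — only the 25.00 mm² overlap (of its 102.50 mm²) is removed, clipping the outline — 2 connected regions; (rotated 75° about Z; rotation is an isometry so areas/perimeters/island counts are preserved). Overall, the cross-section has 2 separate islands. Island count = 2.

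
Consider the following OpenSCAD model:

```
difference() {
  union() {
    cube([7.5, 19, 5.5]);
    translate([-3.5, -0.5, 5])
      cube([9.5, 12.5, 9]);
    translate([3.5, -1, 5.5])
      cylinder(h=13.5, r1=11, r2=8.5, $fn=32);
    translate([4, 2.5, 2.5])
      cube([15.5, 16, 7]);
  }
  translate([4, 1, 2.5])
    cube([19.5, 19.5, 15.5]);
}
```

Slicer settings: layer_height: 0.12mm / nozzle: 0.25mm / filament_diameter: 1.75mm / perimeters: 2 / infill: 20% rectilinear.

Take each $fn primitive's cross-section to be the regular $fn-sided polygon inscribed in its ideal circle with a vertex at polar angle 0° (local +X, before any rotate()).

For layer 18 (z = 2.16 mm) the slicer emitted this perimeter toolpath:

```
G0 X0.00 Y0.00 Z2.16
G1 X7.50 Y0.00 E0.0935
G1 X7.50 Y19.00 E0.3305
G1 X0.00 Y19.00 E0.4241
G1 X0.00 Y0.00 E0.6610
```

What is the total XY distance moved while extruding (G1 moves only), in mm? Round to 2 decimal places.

53.00 mm

Sum the Euclidean lengths of each G1 segment: total = 53.00 mm.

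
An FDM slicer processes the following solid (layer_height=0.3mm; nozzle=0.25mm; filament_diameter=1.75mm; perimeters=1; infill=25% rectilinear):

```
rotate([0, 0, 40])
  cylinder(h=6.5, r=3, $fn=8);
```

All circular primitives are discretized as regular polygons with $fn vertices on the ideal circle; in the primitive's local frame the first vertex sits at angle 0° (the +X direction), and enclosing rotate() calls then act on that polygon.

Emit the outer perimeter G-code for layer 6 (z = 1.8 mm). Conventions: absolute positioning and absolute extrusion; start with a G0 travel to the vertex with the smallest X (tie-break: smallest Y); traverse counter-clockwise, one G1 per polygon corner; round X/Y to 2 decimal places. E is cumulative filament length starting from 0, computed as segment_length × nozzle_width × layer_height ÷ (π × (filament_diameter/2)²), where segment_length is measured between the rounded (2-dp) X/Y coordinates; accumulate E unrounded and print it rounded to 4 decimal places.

At z = 1.8 mm: the r=3 cylinder gives a regular 8-gon of circumradius 3 (constant along its height); (whole slice rotated 40° about Z — lengths, areas and connectivity unchanged). The outline is a single polygon with 8 vertices. Extrusion per mm of travel: 0.25 × 0.3 / (π × 0.875²) = 0.031181. Accumulating E over each segment gives final E = 0.5731.

G0 X-2.99 Y0.26 Z1.80
G1 X-2.30 Y-1.93 E0.0716
G1 X-0.26 Y-2.99 E0.1433
G1 X1.93 Y-2.30 E0.2149
G1 X2.99 Y-0.26 E0.2866
G1 X2.30 Y1.93 E0.3582
G1 X0.26 Y2.99 E0.4298
G1 X-1.93 Y2.30 E0.5014
G1 X-2.99 Y0.26 E0.5731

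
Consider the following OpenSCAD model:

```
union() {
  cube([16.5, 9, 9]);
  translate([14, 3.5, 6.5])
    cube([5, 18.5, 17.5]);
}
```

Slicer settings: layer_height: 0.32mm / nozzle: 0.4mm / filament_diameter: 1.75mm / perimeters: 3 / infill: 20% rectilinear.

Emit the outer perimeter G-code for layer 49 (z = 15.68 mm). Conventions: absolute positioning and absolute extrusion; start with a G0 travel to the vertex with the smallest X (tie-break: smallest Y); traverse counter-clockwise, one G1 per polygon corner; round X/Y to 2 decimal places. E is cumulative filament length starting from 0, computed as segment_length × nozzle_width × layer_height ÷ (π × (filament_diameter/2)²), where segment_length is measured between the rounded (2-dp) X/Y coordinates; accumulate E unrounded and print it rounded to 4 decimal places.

G0 X14.00 Y3.50 Z15.68
G1 X19.00 Y3.50 E0.2661
G1 X19.00 Y22.00 E1.2506
G1 X14.00 Y22.00 E1.5167
G1 X14.00 Y3.50 E2.5012

At z = 15.68 mm: the cube is absent (z outside [0, 9]); the cube at (14, 3.5) (footprint 5×18.5) is included at this height; Merging all regions: only the 5×18.5 cube at (14, 3.5) is present, so the union is just that shape — 1 connected region. The outline is a single polygon with 4 vertices. Extrusion per mm of travel: 0.4 × 0.32 / (π × 0.875²) = 0.053216. Accumulating E over each segment gives final E = 2.5012.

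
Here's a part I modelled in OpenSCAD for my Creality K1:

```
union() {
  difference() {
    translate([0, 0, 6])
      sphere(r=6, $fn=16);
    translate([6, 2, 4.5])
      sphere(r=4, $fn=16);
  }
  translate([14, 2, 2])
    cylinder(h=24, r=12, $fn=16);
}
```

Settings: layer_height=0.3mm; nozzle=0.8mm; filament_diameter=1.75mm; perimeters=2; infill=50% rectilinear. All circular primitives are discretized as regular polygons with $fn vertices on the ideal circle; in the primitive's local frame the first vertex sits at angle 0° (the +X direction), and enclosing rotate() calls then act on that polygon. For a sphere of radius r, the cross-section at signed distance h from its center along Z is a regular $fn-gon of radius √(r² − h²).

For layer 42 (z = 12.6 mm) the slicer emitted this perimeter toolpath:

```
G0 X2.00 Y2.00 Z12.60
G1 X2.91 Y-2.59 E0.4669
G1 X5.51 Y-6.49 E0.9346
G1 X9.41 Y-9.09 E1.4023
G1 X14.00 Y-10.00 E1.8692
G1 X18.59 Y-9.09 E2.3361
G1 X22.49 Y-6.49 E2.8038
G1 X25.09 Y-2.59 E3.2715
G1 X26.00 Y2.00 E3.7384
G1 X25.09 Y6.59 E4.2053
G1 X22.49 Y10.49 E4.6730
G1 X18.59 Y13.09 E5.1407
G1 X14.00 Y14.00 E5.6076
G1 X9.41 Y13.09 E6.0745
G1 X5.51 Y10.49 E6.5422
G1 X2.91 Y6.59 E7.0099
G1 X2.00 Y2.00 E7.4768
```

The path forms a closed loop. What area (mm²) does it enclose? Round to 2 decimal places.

441.06 mm²

Apply the shoelace formula to the sequence of (X, Y) vertices; enclosed area = 441.06 mm².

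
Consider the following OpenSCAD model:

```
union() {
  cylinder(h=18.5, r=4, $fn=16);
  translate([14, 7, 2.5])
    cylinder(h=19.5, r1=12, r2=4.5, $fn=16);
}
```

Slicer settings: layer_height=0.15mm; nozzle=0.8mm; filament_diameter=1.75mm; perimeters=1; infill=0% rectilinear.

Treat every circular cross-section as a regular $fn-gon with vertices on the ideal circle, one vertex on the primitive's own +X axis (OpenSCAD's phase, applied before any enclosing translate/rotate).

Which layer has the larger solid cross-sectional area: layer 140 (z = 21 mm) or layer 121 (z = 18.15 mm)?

Layer 140 (z = 21): the cylinder is not intersected at this z (z outside [0, 18.5]); the cone at (14, 7) contributes a regular 16-gon of circumradius 4.885 (interpolated between r1=12 and r2=4.5 at t=0.949) (area = (16/2)·4.885²·sin(360°/16) = 73.04 mm²); Combining (union): only the cone at (14, 7) is present, so the union is just that shape — area = 73.04 mm². So its area = 73.04 mm². Layer 121 (z = 18.15): the r=4 cylinder contributes a regular 16-gon of circumradius 4 (area = (16/2)·4.000²·sin(360°/16) = 48.98 mm²); the cone at (14, 7) (r1=12→r2=4.5) has section circumradius 5.981 here — a regular 16-gon (area = (16/2)·5.981²·sin(360°/16) = 109.51 mm²); Merging all regions: the 2 present regions are separate (no shared area or edge), so areas and boundary lengths simply add and each stays a separate island — area = 158.49 mm². So its area = 158.49 mm². Layer 121 is larger (158.49 vs 73.04 mm²).

layer 121 (z = 18.15 mm)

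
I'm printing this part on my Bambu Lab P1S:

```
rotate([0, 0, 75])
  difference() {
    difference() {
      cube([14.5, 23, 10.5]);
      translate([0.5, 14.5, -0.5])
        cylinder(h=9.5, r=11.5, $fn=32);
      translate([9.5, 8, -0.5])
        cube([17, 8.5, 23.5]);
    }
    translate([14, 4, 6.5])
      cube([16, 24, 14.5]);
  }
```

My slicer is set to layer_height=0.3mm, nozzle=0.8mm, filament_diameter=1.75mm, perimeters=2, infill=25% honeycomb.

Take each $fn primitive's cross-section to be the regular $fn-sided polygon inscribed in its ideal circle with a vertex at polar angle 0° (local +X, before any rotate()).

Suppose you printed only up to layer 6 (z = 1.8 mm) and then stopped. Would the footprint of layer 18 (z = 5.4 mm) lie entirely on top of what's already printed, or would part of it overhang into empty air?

Compare the two slices. At z = 1.8: the 14.5×23 cube contributes its full rectangle (area 333.50 mm²); the r=11.5 cylinder at (0.5, 14.5) gives a regular 32-gon of circumradius 11.5 (constant along its height) (area = (32/2)·11.500²·sin(360°/32) = 412.81 mm²); the cube at (9.5, 8) (footprint 17×8.5) is included at this height (area 144.50 mm²); Taking the first minus the rest: starting from the 14.5×23 cube (333.50 mm²), the r=11.5 cylinder at (0.5, 14.5) partially overlaps it — only the 200.77 mm² overlap (of its 412.81 mm²) is removed, clipping the outline; the 17×8.5 cube at (9.5, 8) partially overlaps it — only the 25.89 mm² overlap (of its 144.50 mm²) is removed, clipping the outline — area = 106.84 mm²; the cube at (14, 4) is absent (z outside [6.5, 21]); Subtracting the remaining from the first: none of the subtracted shapes is present at this height, so the result so far is unchanged — area = 106.84 mm²; (whole slice rotated 75° about Z — lengths, areas and connectivity unchanged). At z = 5.4: the cube (footprint 14.5×23) is included at this height (area 333.50 mm²); the r=11.5 cylinder at (0.5, 14.5) gives a regular 32-gon of circumradius 11.5 (constant along its height) (area = (32/2)·11.500²·sin(360°/32) = 412.81 mm²); the cube at (9.5, 8) (footprint 17×8.5) is included at this height (area 144.50 mm²); Taking the first minus the rest: starting from the 14.5×23 cube (333.50 mm²), the r=11.5 cylinder at (0.5, 14.5) partially overlaps it — only the 200.77 mm² overlap (of its 412.81 mm²) is removed, clipping the outline; the 17×8.5 cube at (9.5, 8) partially overlaps it — only the 25.89 mm² overlap (of its 144.50 mm²) is removed, clipping the outline — area = 106.84 mm²; the cube at (14, 4) does not reach this height (z outside [6.5, 21]); Taking the first minus the rest: none of the subtracted shapes is present at this height, so that combined region is unchanged — area = 106.84 mm²; (whole slice rotated 75° about Z — lengths, areas and connectivity unchanged). Checking containment: the cross-section at z = 5.4 is a subset of the cross-section at z = 1.8.

entirely on top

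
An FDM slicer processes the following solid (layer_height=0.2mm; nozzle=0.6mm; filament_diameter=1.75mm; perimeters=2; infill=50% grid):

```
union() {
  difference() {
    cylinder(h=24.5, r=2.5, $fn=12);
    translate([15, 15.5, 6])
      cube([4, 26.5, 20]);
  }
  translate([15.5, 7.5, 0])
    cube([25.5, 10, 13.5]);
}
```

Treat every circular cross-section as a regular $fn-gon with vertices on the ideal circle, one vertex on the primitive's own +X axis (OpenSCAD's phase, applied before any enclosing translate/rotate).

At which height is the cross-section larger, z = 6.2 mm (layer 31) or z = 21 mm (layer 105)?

layer 31 (z = 6.2 mm)

Layer 31 (z = 6.2): the r=2.5 cylinder contributes a regular 12-gon of circumradius 2.5 (area = (12/2)·2.500²·sin(360°/12) = 18.75 mm²); the cube at (15, 15.5) (footprint 4×26.5) is included at this height (area 106.00 mm²); Taking the first minus the rest: starting from the r=2.5 cylinder (18.75 mm²), the 4×26.5 cube at (15, 15.5) misses the remaining region (no effect) — area = 18.75 mm²; the 25.5×10 cube at (15.5, 7.5) contributes its full rectangle (area 255.00 mm²); Merging all regions: the 2 present regions are separate (no shared area or edge), so areas and boundary lengths simply add and each stays a separate island — area = 273.75 mm². So its area = 273.75 mm². Layer 105 (z = 21): the r=2.5 cylinder gives a regular 12-gon of circumradius 2.5 (constant along its height) (area = (12/2)·2.500²·sin(360°/12) = 18.75 mm²); the cube at (15, 15.5) (footprint 4×26.5) is included at this height (area 106.00 mm²); After the difference (first − rest): starting from the r=2.5 cylinder (18.75 mm²), the 4×26.5 cube at (15, 15.5) misses the remaining region (no effect) — area = 18.75 mm²; the cube at (15.5, 7.5) is absent (z outside [0, 13.5]); Merging all regions: only that combined region is present, so the union is just that shape — area = 18.75 mm². So its area = 18.75 mm². Layer 31 is larger (273.75 vs 18.75 mm²).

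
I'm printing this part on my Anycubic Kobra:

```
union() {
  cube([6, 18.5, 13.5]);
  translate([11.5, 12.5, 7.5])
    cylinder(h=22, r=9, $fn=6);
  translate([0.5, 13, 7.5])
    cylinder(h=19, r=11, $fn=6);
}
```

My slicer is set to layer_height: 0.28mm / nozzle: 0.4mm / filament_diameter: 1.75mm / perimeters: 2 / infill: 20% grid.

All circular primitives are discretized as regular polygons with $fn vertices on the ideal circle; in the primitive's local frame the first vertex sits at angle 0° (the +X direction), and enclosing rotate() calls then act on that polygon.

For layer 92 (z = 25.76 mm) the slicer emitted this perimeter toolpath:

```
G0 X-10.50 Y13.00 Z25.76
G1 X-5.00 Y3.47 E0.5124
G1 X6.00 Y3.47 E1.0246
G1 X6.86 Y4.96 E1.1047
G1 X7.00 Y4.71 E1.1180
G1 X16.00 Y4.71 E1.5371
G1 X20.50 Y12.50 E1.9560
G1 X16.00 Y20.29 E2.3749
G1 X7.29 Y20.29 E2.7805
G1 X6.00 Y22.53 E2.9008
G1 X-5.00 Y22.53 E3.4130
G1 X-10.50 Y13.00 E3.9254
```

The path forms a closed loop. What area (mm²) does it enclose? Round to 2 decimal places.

Apply the shoelace formula to the sequence of (X, Y) vertices; enclosed area = 454.78 mm².

454.78 mm²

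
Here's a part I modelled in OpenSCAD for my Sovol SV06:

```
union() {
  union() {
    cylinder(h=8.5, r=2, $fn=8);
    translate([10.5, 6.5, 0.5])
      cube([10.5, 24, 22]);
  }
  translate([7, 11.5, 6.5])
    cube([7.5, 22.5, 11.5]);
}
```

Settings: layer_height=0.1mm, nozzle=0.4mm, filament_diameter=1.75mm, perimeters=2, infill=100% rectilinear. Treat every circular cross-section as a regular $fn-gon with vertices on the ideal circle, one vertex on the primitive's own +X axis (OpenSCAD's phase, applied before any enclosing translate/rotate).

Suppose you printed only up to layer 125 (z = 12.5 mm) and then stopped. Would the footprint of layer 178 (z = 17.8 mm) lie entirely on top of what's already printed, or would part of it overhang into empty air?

entirely on top

Compare the two slices. At z = 12.5: the cylinder does not reach this height (z outside [0, 8.5]); the 10.5×24 cube at (10.5, 6.5) contributes its full rectangle (area 252.00 mm²); Combining (union): only the 10.5×24 cube at (10.5, 6.5) is present, so the union is just that shape — area = 252.00 mm²; the 7.5×22.5 cube at (7, 11.5) contributes its full rectangle (area 168.75 mm²); Merging all regions: the regions partially overlap — summed areas 420.75 mm² minus the doubly-counted overlap 76.00 mm² gives 344.75 mm² — area = 344.75 mm². At z = 17.8: the cylinder does not reach this height (z outside [0, 8.5]); the 10.5×24 cube at (10.5, 6.5) contributes its full rectangle (area 252.00 mm²); Taking the union: only the 10.5×24 cube at (10.5, 6.5) is present, so the union is just that shape — area = 252.00 mm²; the cube at (7, 11.5) (footprint 7.5×22.5) is included at this height (area 168.75 mm²); Taking the union: the regions partially overlap — summed areas 420.75 mm² minus the doubly-counted overlap 76.00 mm² gives 344.75 mm² — area = 344.75 mm². Checking containment: the cross-section at z = 17.8 is a subset of the cross-section at z = 12.5.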